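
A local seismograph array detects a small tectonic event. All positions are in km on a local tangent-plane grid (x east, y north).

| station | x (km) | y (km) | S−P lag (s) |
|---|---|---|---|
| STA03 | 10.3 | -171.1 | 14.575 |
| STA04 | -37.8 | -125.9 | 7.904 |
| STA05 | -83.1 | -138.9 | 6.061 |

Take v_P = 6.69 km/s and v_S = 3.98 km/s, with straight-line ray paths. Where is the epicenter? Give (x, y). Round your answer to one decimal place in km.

Distance from S−P lag: d = Δt · v_P v_S / (v_P − v_S) = Δt · (6.69·3.98)/(6.69−3.98) ≈ 9.8252·Δt.
So d_STA03 = 143.20, d_STA04 = 77.66, d_STA05 = 59.55 km.
Circle about each station: (x − 10.3)² + (y + 171.1)² = 143.20²; (x + 37.8)² + (y + 125.9)² = 77.66²; (x + 83.1)² + (y + 138.9)² = 59.55².
Subtracting the STA03 equation from the STA04 and STA05 equations removes the quadratic terms:
-96.2 x + 90.4 y = 2373.51
-186.8 x + 64.4 y = 13777.56
Solving the 2×2 system: x ≈ -102.2, y ≈ -82.5 km.

-102.2 km east, -82.5 km north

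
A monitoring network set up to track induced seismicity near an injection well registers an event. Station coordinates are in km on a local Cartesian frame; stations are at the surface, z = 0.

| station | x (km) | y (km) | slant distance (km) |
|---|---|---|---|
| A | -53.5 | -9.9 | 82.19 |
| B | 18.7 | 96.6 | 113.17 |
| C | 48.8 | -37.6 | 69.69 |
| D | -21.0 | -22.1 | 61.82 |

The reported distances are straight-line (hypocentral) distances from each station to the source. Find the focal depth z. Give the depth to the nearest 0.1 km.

Each station gives a sphere (x−x_i)² + (y−y_i)² + z² = d_i² (stations at z=0).
Subtracting the A sphere from B and C: z² cancels, leaving linear equations in x and y:
144.4 x + 213.0 y = 668.74
204.6 x − 55.4 y = 2733.44
Solving: x ≈ 12.006, y ≈ -5.000 km (keep extra digits for the depth step; rounded: 12.0, -5.0).
Then from the A sphere: z² = 82.19² − (x + 53.5)² − (y + 9.9)² with x = 12.006, y = -5.000, so z ≈ 49.398 ≈ 49.4 km.

49.4 km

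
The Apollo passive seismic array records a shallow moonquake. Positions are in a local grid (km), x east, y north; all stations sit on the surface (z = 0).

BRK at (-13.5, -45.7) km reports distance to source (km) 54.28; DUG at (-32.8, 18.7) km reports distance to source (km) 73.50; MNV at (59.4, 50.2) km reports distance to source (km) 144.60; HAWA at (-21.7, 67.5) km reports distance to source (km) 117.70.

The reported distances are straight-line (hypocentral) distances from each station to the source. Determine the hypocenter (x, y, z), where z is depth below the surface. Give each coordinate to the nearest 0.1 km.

Each station gives a sphere (x−x_i)² + (y−y_i)² + z² = d_i² (stations at z=0).
Subtracting the BRK sphere from DUG and MNV: z² cancels, leaving linear equations in x and y:
-38.6 x + 128.8 y = -3301.14
145.8 x + 191.8 y = -14185.18
Solving: x ≈ -45.599, y ≈ -39.295 km (keep extra digits for the depth step; rounded: -45.6, -39.3).
Then from the BRK sphere: z² = 54.28² − (x + 13.5)² − (y + 45.7)² with x = -45.599, y = -39.295, so z ≈ 43.301 ≈ 43.3 km.

x ≈ -45.6 km, y ≈ -39.3 km, depth ≈ 43.3 km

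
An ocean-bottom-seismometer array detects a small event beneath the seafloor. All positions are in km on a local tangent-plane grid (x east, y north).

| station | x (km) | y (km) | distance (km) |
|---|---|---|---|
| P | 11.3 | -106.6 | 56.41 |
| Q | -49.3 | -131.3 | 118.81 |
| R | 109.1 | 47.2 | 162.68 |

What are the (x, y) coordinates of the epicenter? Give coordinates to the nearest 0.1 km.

Circle about each station: (x − 11.3)² + (y + 106.6)² = 56.41²; (x + 49.3)² + (y + 131.3)² = 118.81²; (x − 109.1)² + (y − 47.2)² = 162.68².
Subtracting pairs of circle equations eliminates x²+y² and gives linear equations (the radical axes):
-121.2 x − 49.4 y = -2754.80
195.6 x + 307.6 y = -20643.29
Solving the 2×2 system: x ≈ 67.6, y ≈ -110.1 km.

(67.6, -110.1)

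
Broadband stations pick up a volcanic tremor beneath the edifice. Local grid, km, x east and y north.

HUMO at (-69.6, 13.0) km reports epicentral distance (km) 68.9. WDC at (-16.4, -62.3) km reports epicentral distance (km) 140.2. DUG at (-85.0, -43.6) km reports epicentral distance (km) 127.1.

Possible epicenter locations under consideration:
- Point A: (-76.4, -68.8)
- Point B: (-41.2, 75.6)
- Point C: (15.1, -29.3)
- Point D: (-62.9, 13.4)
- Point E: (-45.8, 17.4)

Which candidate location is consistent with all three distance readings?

Point B

For each candidate, compare |candidate − station| to the reported distance:
Point A: residuals HUMO 13.2, WDC 79.8, DUG 100.5 → max 100.5 km
Point B: residuals HUMO 0.2, WDC 0.1, DUG 0.1 → max 0.2 km
Point C: residuals HUMO 25.8, WDC 94.6, DUG 26.0 → max 94.6 km
Point D: residuals HUMO 62.2, WDC 51.4, DUG 66.0 → max 66.0 km
Point E: residuals HUMO 44.7, WDC 55.3, DUG 54.6 → max 55.3 km
Only Point B has all residuals ≈ 0.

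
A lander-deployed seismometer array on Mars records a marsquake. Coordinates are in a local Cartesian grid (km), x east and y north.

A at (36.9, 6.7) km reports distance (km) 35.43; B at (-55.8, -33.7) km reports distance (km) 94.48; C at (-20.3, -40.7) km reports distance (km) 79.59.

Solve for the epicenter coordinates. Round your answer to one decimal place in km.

Circle about each station: (x − 36.9)² + (y − 6.7)² = 35.43²; (x + 55.8)² + (y + 33.7)² = 94.48²; (x + 20.3)² + (y + 40.7)² = 79.59².
Subtracting the A equation from the B and C equations removes the quadratic terms:
-185.4 x − 80.8 y = -4828.36
-114.4 x − 94.8 y = -4417.20
Solving the 2×2 system: x ≈ 12.1, y ≈ 32.0 km.
Check against A (with the unrounded x, y): √((x − 36.9)²+(y − 6.7)²) = 35.42 ≈ 35.43 km. ✓

x ≈ 12.1 km, y ≈ 32.0 km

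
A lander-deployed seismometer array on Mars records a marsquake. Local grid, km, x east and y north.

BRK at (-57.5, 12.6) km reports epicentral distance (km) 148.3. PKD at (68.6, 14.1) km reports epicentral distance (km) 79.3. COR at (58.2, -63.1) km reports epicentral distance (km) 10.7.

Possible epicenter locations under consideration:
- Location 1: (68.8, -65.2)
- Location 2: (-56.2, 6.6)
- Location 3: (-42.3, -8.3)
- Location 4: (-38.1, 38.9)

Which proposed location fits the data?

Location 1

For each candidate, compare |candidate − station| to the reported distance:
Location 1: residuals BRK 0.0, PKD 0.0, COR 0.1 → max 0.1 km
Location 2: residuals BRK 142.2, PKD 45.7, COR 123.3 → max 142.2 km
Location 3: residuals BRK 122.5, PKD 33.8, COR 103.8 → max 122.5 km
Location 4: residuals BRK 115.6, PKD 30.2, COR 129.6 → max 129.6 km
Only Location 1 has all residuals ≈ 0.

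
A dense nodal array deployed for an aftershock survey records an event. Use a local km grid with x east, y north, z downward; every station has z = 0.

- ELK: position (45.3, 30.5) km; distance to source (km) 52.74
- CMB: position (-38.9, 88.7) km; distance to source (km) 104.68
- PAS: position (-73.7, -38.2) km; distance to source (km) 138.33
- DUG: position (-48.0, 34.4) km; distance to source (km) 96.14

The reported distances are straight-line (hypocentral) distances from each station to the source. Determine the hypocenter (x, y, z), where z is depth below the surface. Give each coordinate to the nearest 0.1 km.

Each station gives a sphere (x−x_i)² + (y−y_i)² + z² = d_i² (stations at z=0).
Subtracting the ELK sphere from CMB and PAS: z² cancels, leaving linear equations in x and y:
-168.4 x + 116.4 y = -1777.83
-238.0 x − 137.4 y = -12445.09
Solving: x ≈ 33.297, y ≈ 32.899 km (keep extra digits for the depth step; rounded: 33.3, 32.9).
Then from the ELK sphere: z² = 52.74² − (x − 45.3)² − (y − 30.5)² with x = 33.297, y = 32.899, so z ≈ 51.300 ≈ 51.3 km.
Check against DUG (with the unrounded solution): distance 96.14 ≈ 96.14 km. ✓

x ≈ 33.3 km, y ≈ 32.9 km, depth ≈ 51.3 km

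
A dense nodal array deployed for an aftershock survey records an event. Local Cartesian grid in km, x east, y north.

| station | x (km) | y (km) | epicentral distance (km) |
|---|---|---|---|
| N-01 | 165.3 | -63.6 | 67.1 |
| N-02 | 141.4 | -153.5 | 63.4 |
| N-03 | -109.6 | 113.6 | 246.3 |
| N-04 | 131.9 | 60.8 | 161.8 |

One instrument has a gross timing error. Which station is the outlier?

N-03

Solve using three stations at a time. Using N-01, N-02, N-04 (subtract circle equations pairwise → linear system) gives (x, y) ≈ (108.5, -99.3).
Distances from that point to each station vs reported:
  N-01: calculated 67.1 vs reported 67.1 → residual 0.0 km
  N-02: calculated 63.4 vs reported 63.4 → residual 0.0 km
  N-03: calculated 304.8 vs reported 246.3 → residual 58.5 km
  N-04: calculated 161.8 vs reported 161.8 → residual 0.0 km
N-01, N-02, N-04 are mutually consistent (residuals ≈ 0); N-03 is off by 58.5 km.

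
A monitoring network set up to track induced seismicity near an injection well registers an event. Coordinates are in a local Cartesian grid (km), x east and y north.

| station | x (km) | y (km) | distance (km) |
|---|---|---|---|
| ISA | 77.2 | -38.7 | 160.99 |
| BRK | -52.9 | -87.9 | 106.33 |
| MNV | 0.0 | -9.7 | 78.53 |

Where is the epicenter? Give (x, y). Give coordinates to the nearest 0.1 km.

Circle about each station: (x − 77.2)² + (y + 38.7)² = 160.99²; (x + 52.9)² + (y + 87.9)² = 106.33²; x² + (y + 9.7)² = 78.53².
Subtracting the ISA equation from the BRK and MNV equations removes the quadratic terms:
-260.2 x − 98.4 y = 17679.00
-154.4 x + 58.0 y = 12387.38
Solving the 2×2 system: x ≈ -74.1, y ≈ 16.3 km.

-74.1 km east, 16.3 km north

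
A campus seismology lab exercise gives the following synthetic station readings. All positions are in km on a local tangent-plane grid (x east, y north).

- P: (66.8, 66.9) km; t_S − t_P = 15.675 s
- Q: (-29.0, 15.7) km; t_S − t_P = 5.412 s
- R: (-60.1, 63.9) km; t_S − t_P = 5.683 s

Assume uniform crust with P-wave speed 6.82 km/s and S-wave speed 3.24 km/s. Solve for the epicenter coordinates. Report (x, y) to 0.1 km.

x ≈ -28.3 km, y ≈ 49.1 km

Distance from S−P lag: d = Δt · v_P v_S / (v_P − v_S) = Δt · (6.82·3.24)/(6.82−3.24) ≈ 6.1723·Δt.
So d_P = 96.75, d_Q = 33.40, d_R = 35.08 km.
Circle about each station: (x − 66.8)² + (y − 66.9)² = 96.75²; (x + 29.0)² + (y − 15.7)² = 33.40²; (x + 60.1)² + (y − 63.9)² = 35.08².
Subtracting the P equation from the Q and R equations removes the quadratic terms:
-191.6 x − 102.4 y = 394.64
-253.8 x − 6.0 y = 6887.33
Solving the 2×2 system: x ≈ -28.3, y ≈ 49.1 km.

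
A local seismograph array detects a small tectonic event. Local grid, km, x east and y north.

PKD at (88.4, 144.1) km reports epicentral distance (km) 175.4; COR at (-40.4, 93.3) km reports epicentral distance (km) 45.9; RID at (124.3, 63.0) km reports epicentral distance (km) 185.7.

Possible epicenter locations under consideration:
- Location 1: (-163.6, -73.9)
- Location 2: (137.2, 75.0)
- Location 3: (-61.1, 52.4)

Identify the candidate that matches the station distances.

Location 3

For each candidate, compare |candidate − station| to the reported distance:
Location 1: residuals PKD 157.8, COR 161.8, RID 133.1 → max 161.8 km
Location 2: residuals PKD 90.8, COR 132.6, RID 168.1 → max 168.1 km
Location 3: residuals PKD 0.0, COR 0.1, RID 0.0 → max 0.1 km
Only Location 3 has all residuals ≈ 0.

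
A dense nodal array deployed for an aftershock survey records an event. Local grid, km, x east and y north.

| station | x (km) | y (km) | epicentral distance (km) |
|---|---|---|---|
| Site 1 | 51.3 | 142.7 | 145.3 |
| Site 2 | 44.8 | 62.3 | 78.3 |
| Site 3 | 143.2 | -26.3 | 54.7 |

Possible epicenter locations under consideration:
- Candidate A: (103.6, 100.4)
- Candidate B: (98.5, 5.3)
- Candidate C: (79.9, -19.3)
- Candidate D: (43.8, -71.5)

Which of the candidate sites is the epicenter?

Candidate B

For each candidate, compare |candidate − station| to the reported distance:
Candidate A: residuals Site 1 78.0, Site 2 8.2, Site 3 78.0 → max 78.0 km
Candidate B: residuals Site 1 0.0, Site 2 0.0, Site 3 0.0 → max 0.0 km
Candidate C: residuals Site 1 19.2, Site 2 10.5, Site 3 9.0 → max 19.2 km
Candidate D: residuals Site 1 69.0, Site 2 55.5, Site 3 54.5 → max 69.0 km
Only Candidate B has all residuals ≈ 0.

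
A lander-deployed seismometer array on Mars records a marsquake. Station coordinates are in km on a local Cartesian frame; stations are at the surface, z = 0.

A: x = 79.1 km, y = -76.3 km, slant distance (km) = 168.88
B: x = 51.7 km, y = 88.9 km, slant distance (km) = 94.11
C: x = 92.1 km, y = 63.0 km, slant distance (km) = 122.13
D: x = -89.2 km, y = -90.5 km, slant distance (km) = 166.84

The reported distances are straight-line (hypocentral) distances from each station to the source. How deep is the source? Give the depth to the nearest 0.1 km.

depth ≈ 50.6 km

Each station gives a sphere (x−x_i)² + (y−y_i)² + z² = d_i² (stations at z=0).
Subtracting the A sphere from B and C: z² cancels, leaving linear equations in x and y:
-54.8 x + 330.4 y = 18161.36
26.0 x + 278.6 y = 13977.63
Solving: x ≈ -18.508, y ≈ 51.898 km (keep extra digits for the depth step; rounded: -18.5, 51.9).
Then from the A sphere: z² = 168.88² − (x − 79.1)² − (y + 76.3)² with x = -18.508, y = 51.898, so z ≈ 50.581 ≈ 50.6 km.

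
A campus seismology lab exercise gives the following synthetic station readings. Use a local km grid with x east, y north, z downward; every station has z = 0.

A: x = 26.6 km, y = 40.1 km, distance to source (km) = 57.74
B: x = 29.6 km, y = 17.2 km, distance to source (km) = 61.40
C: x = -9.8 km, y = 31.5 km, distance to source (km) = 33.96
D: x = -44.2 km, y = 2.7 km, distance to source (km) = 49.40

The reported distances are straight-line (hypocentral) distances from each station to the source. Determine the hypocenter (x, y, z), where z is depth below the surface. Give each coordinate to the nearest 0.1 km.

x ≈ -20.6 km, y ≈ 31.8 km, depth ≈ 32.2 km

Each station gives a sphere (x−x_i)² + (y−y_i)² + z² = d_i² (stations at z=0).
Subtracting the A sphere from B and C: z² cancels, leaving linear equations in x and y:
6.0 x − 45.8 y = -1579.62
-72.8 x − 17.2 y = 953.35
Solving: x ≈ -20.606, y ≈ 31.790 km (keep extra digits for the depth step; rounded: -20.6, 31.8).
Then from the A sphere: z² = 57.74² − (x − 26.6)² − (y − 40.1)² with x = -20.606, y = 31.790, so z ≈ 32.194 ≈ 32.2 km.
Check against D (with the unrounded solution): distance 49.39 ≈ 49.40 km. ✓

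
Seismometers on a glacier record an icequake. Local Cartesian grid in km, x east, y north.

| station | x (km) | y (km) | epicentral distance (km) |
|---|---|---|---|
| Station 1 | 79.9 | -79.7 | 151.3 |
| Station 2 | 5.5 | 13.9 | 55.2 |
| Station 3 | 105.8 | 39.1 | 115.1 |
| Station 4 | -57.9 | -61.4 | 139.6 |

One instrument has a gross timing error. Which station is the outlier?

Station 1

Solve using three stations at a time. Using Station 2, Station 3, Station 4 (subtract circle equations pairwise → linear system) gives (x, y) ≈ (-5.7, 68.1).
Distances from that point to each station vs reported:
  Station 1: calculated 170.8 vs reported 151.3 → residual 19.5 km
  Station 2: calculated 55.4 vs reported 55.2 → residual 0.2 km
  Station 3: calculated 115.2 vs reported 115.1 → residual 0.1 km
  Station 4: calculated 139.7 vs reported 139.6 → residual 0.1 km
Station 2, Station 3, Station 4 are mutually consistent (residuals ≈ 0); Station 1 is off by 19.5 km.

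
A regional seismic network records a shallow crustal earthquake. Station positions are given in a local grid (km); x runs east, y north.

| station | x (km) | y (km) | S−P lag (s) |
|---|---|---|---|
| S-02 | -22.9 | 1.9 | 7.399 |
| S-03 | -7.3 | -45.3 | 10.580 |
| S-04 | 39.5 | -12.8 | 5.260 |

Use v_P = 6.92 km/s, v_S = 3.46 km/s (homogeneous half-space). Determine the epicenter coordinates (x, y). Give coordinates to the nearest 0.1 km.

Distance from S−P lag: d = Δt · v_P v_S / (v_P − v_S) = Δt · (6.92·3.46)/(6.92−3.46) ≈ 6.9200·Δt.
So d_S-02 = 51.20, d_S-03 = 73.21, d_S-04 = 36.40 km.
Circle about each station: (x + 22.9)² + (y − 1.9)² = 51.20²; (x + 7.3)² + (y + 45.3)² = 73.21²; (x − 39.5)² + (y + 12.8)² = 36.40².
Subtracting pairs of circle equations eliminates x²+y² and gives linear equations (the radical axes):
31.2 x − 94.4 y = -1160.90
124.8 x − 29.4 y = 2492.55
Solving the 2×2 system: x ≈ 24.8, y ≈ 20.5 km.
Check against S-02 (with the unrounded x, y): √((x + 22.9)²+(y − 1.9)²) = 51.20 ≈ 51.20 km. ✓

x ≈ 24.8 km, y ≈ 20.5 km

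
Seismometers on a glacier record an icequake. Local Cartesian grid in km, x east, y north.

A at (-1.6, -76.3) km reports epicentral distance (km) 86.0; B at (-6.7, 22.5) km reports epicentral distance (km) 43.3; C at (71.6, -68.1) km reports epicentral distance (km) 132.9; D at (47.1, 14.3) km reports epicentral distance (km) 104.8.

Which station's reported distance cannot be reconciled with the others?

D

Solve using three stations at a time. Using A, B, C (subtract circle equations pairwise → linear system) gives (x, y) ≈ (-43.1, -1.0).
Distances from that point to each station vs reported:
  A: calculated 86.0 vs reported 86.0 → residual 0.0 km
  B: calculated 43.3 vs reported 43.3 → residual 0.0 km
  C: calculated 132.9 vs reported 132.9 → residual 0.0 km
  D: calculated 91.5 vs reported 104.8 → residual 13.3 km
A, B, C are mutually consistent (residuals ≈ 0); D is off by 13.3 km.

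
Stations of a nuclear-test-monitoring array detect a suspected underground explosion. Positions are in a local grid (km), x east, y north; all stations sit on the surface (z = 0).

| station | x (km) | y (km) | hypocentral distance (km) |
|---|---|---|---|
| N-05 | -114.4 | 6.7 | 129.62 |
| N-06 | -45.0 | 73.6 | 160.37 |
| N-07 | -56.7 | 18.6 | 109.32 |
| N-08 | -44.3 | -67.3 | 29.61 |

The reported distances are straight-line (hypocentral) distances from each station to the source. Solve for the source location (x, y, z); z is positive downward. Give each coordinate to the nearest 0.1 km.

Each station gives a sphere (x−x_i)² + (y−y_i)² + z² = d_i² (stations at z=0).
Subtracting the N-05 sphere from N-06 and N-07: z² cancels, leaving linear equations in x and y:
138.8 x + 133.8 y = -14607.48
115.4 x + 23.8 y = -4720.92
Solving: x ≈ -23.399, y ≈ -84.900 km (keep extra digits for the depth step; rounded: -23.4, -84.9).
Then from the N-05 sphere: z² = 129.62² − (x + 114.4)² − (y − 6.7)² with x = -23.399, y = -84.900, so z ≈ 11.384 ≈ 11.4 km.

x ≈ -23.4 km, y ≈ -84.9 km, depth ≈ 11.4 km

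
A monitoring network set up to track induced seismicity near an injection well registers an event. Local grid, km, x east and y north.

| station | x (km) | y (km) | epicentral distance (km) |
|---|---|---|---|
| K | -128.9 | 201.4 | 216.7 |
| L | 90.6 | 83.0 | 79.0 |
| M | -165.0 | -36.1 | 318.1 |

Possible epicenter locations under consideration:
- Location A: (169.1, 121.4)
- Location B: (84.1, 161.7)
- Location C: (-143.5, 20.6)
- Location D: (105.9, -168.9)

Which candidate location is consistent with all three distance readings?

For each candidate, compare |candidate − station| to the reported distance:
Location A: residuals K 91.9, L 8.4, M 51.3 → max 91.9 km
Location B: residuals K 0.0, L 0.0, M 0.0 → max 0.0 km
Location C: residuals K 35.3, L 163.3, M 257.5 → max 257.5 km
Location D: residuals K 221.8, L 173.4, M 16.4 → max 221.8 km
Only Location B has all residuals ≈ 0.

Location B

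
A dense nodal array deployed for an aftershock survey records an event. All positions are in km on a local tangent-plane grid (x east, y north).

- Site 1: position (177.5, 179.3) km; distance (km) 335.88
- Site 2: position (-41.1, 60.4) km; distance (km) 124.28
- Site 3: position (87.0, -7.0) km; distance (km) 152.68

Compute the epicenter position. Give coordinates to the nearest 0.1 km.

-55.0 km east, -63.1 km north

Circle about each station: (x − 177.5)² + (y − 179.3)² = 335.88²; (x + 41.1)² + (y − 60.4)² = 124.28²; (x − 87.0)² + (y + 7.0)² = 152.68².
Subtracting the Site 1 equation from the Site 2 and Site 3 equations removes the quadratic terms:
-437.2 x − 237.8 y = 39052.49
-181.0 x − 372.6 y = 33467.45
Solving the 2×2 system: x ≈ -55.0, y ≈ -63.1 km.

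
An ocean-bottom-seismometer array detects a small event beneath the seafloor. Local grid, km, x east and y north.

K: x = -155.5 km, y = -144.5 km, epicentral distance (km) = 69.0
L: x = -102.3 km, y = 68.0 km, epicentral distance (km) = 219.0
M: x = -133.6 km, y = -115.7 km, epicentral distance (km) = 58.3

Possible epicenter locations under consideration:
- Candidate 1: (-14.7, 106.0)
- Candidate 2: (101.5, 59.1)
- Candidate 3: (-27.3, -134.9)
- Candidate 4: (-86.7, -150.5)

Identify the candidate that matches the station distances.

Candidate 4

For each candidate, compare |candidate − station| to the reported distance:
Candidate 1: residuals K 218.4, L 123.5, M 193.3 → max 218.4 km
Candidate 2: residuals K 258.9, L 15.0, M 234.7 → max 258.9 km
Candidate 3: residuals K 59.6, L 2.7, M 49.7 → max 59.6 km
Candidate 4: residuals K 0.1, L 0.1, M 0.1 → max 0.1 km
Only Candidate 4 has all residuals ≈ 0.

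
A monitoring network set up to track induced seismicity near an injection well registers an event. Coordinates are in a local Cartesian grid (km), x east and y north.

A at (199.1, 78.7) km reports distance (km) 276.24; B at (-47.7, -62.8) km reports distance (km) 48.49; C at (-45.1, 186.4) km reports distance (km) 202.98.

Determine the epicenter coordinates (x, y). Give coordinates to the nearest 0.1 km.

-60.4 km east, -16.0 km north

Circle about each station: (x − 199.1)² + (y − 78.7)² = 276.24²; (x + 47.7)² + (y + 62.8)² = 48.49²; (x + 45.1)² + (y − 186.4)² = 202.98².
Subtracting the A equation from the B and C equations removes the quadratic terms:
-493.6 x − 283.0 y = 34341.89
-488.4 x + 215.4 y = 26052.13
Solving the 2×2 system: x ≈ -60.4, y ≈ -16.0 km.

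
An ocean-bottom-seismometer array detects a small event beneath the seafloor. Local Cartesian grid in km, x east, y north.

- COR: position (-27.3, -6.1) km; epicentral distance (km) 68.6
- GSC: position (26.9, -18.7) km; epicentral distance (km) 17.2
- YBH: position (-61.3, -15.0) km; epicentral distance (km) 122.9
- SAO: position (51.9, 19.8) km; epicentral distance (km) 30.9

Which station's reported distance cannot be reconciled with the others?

Solve using three stations at a time. Using COR, GSC, SAO (subtract circle equations pairwise → linear system) gives (x, y) ≈ (41.2, -9.2).
Distances from that point to each station vs reported:
  COR: calculated 68.6 vs reported 68.6 → residual 0.0 km
  GSC: calculated 17.2 vs reported 17.2 → residual 0.0 km
  YBH: calculated 102.7 vs reported 122.9 → residual 20.2 km
  SAO: calculated 30.9 vs reported 30.9 → residual 0.0 km
COR, GSC, SAO are mutually consistent (residuals ≈ 0); YBH is off by 20.2 km.

YBH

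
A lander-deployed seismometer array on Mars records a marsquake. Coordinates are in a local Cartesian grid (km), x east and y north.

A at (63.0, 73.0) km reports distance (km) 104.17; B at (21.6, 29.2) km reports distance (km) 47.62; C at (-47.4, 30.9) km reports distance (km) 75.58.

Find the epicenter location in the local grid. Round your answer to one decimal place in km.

Circle about each station: (x − 63.0)² + (y − 73.0)² = 104.17²; (x − 21.6)² + (y − 29.2)² = 47.62²; (x + 47.4)² + (y − 30.9)² = 75.58².
Subtracting the A equation from the B and C equations removes the quadratic terms:
-82.8 x − 87.6 y = 604.92
-220.8 x − 84.2 y = -957.38
Solving the 2×2 system: x ≈ 10.9, y ≈ -17.2 km.

x ≈ 10.9 km, y ≈ -17.2 km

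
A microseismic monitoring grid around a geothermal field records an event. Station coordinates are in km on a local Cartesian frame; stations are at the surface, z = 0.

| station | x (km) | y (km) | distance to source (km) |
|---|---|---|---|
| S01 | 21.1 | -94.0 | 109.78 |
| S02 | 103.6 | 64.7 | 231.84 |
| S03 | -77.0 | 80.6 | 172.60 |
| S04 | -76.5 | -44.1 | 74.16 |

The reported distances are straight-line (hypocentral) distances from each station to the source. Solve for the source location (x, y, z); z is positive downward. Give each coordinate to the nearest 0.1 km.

Each station gives a sphere (x−x_i)² + (y−y_i)² + z² = d_i² (stations at z=0).
Subtracting the S01 sphere from S02 and S03: z² cancels, leaving linear equations in x and y:
165.0 x + 317.4 y = -36060.30
-196.2 x + 349.2 y = -14594.96
Solving: x ≈ -66.392, y ≈ -79.098 km (keep extra digits for the depth step; rounded: -66.4, -79.1).
Then from the S01 sphere: z² = 109.78² − (x − 21.1)² − (y + 94.0)² with x = -66.392, y = -79.098, so z ≈ 64.612 ≈ 64.6 km.

(-66.4, -79.1, 64.6)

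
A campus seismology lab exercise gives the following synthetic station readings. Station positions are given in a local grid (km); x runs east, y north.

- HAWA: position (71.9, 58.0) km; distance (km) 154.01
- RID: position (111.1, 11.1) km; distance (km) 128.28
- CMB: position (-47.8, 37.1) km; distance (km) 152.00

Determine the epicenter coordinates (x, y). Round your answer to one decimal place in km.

Circle about each station: (x − 71.9)² + (y − 58.0)² = 154.01²; (x − 111.1)² + (y − 11.1)² = 128.28²; (x + 47.8)² + (y − 37.1)² = 152.00².
Subtracting pairs of circle equations eliminates x²+y² and gives linear equations (the radical axes):
78.4 x − 93.8 y = 11196.13
-239.4 x − 41.8 y = -4257.28
Solving the 2×2 system: x ≈ 33.7, y ≈ -91.2 km.

33.7 km east, -91.2 km north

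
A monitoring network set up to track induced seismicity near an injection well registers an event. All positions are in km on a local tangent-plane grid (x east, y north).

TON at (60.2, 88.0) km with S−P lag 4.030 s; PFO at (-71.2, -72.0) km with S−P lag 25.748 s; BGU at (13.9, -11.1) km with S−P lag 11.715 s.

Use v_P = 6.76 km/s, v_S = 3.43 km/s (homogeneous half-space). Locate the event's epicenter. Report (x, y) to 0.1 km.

45.5 km east, 64.1 km north

Distance from S−P lag: d = Δt · v_P v_S / (v_P − v_S) = Δt · (6.76·3.43)/(6.76−3.43) ≈ 6.9630·Δt.
So d_TON = 28.06, d_PFO = 179.28, d_BGU = 81.57 km.
Circle about each station: (x − 60.2)² + (y − 88.0)² = 28.06²; (x + 71.2)² + (y + 72.0)² = 179.28²; (x − 13.9)² + (y + 11.1)² = 81.57².
Subtracting pairs of circle equations eliminates x²+y² and gives linear equations (the radical axes):
-262.8 x − 320.0 y = -32468.55
-92.6 x − 198.2 y = -16917.92
Solving the 2×2 system: x ≈ 45.5, y ≈ 64.1 km.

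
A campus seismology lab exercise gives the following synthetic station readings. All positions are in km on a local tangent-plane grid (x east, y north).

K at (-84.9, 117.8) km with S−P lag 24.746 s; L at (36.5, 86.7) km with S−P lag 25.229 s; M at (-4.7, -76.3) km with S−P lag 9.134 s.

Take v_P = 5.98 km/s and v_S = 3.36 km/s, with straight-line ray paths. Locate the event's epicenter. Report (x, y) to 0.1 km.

Distance from S−P lag: d = Δt · v_P v_S / (v_P − v_S) = Δt · (5.98·3.36)/(5.98−3.36) ≈ 7.6690·Δt.
So d_K = 189.78, d_L = 193.48, d_M = 70.05 km.
Circle about each station: (x + 84.9)² + (y − 117.8)² = 189.78²; (x − 36.5)² + (y − 86.7)² = 193.48²; (x + 4.7)² + (y + 76.3)² = 70.05².
Subtracting pairs of circle equations eliminates x²+y² and gives linear equations (the radical axes):
242.8 x − 62.2 y = -13653.77
160.4 x − 388.2 y = 15868.38
Solving the 2×2 system: x ≈ -74.6, y ≈ -71.7 km.

x ≈ -74.6 km, y ≈ -71.7 km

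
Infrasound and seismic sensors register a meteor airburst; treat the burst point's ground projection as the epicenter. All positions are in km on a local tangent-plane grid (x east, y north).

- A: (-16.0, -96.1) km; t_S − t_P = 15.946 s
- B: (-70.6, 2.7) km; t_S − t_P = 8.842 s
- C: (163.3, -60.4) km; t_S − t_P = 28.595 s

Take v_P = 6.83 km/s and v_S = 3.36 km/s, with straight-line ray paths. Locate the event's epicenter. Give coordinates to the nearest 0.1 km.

(-12.5, 9.3)

Distance from S−P lag: d = Δt · v_P v_S / (v_P − v_S) = Δt · (6.83·3.36)/(6.83−3.36) ≈ 6.6135·Δt.
So d_A = 105.46, d_B = 58.48, d_C = 189.11 km.
Circle about each station: (x + 16.0)² + (y + 96.1)² = 105.46²; (x + 70.6)² + (y − 2.7)² = 58.48²; (x − 163.3)² + (y + 60.4)² = 189.11².
Subtracting the A equation from the B and C equations removes the quadratic terms:
-109.2 x + 197.6 y = 3202.34
358.6 x + 71.4 y = -3816.94
Solving the 2×2 system: x ≈ -12.5, y ≈ 9.3 km.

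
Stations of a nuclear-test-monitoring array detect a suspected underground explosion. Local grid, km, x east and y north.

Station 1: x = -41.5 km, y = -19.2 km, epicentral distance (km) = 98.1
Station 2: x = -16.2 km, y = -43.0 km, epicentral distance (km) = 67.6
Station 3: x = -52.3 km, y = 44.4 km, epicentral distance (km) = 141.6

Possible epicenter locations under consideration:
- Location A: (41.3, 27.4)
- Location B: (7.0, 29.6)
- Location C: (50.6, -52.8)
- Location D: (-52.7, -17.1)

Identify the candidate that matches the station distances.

Location C

For each candidate, compare |candidate − station| to the reported distance:
Location A: residuals Station 1 3.1, Station 2 23.3, Station 3 46.5 → max 46.5 km
Location B: residuals Station 1 29.3, Station 2 8.6, Station 3 80.5 → max 80.5 km
Location C: residuals Station 1 0.1, Station 2 0.1, Station 3 0.1 → max 0.1 km
Location D: residuals Station 1 86.7, Station 2 22.8, Station 3 80.1 → max 86.7 km
Only Location C has all residuals ≈ 0.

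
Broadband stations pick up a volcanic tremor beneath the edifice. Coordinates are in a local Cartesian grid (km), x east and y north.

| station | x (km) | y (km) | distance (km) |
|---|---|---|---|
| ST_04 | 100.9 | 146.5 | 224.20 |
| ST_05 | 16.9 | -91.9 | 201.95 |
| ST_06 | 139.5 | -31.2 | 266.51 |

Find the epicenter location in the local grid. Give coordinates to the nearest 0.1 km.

(-108.5, 66.4)

Circle about each station: (x − 100.9)² + (y − 146.5)² = 224.20²; (x − 16.9)² + (y + 91.9)² = 201.95²; (x − 139.5)² + (y + 31.2)² = 266.51².
Subtracting pairs of circle equations eliminates x²+y² and gives linear equations (the radical axes):
-168.0 x − 476.8 y = -13430.00
77.2 x − 355.4 y = -31971.31
Solving the 2×2 system: x ≈ -108.5, y ≈ 66.4 km.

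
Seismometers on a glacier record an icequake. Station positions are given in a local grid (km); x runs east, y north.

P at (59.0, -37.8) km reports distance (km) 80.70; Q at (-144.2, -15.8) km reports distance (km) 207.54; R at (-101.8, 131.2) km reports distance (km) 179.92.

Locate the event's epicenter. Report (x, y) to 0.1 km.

Circle about each station: (x − 59.0)² + (y + 37.8)² = 80.70²; (x + 144.2)² + (y + 15.8)² = 207.54²; (x + 101.8)² + (y − 131.2)² = 179.92².
Subtracting pairs of circle equations eliminates x²+y² and gives linear equations (the radical axes):
-406.4 x + 44.0 y = -20426.92
-321.6 x + 338.0 y = -3191.88
Solving the 2×2 system: x ≈ 54.9, y ≈ 42.8 km.

(54.9, 42.8)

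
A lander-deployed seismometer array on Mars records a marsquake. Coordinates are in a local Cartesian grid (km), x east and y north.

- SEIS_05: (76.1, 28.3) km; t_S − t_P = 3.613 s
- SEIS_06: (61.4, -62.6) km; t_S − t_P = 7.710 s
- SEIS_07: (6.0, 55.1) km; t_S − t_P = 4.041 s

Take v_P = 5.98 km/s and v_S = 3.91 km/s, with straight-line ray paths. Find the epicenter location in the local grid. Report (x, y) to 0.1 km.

36.0 km east, 20.7 km north

Distance from S−P lag: d = Δt · v_P v_S / (v_P − v_S) = Δt · (5.98·3.91)/(5.98−3.91) ≈ 11.2956·Δt.
So d_SEIS_05 = 40.81, d_SEIS_06 = 87.09, d_SEIS_07 = 45.65 km.
Circle about each station: (x − 76.1)² + (y − 28.3)² = 40.81²; (x − 61.4)² + (y + 62.6)² = 87.09²; (x − 6.0)² + (y − 55.1)² = 45.65².
Subtracting the SEIS_05 equation from the SEIS_06 and SEIS_07 equations removes the quadratic terms:
-29.4 x − 181.8 y = -4822.59
-140.2 x + 53.6 y = -3938.56
Solving the 2×2 system: x ≈ 36.0, y ≈ 20.7 km.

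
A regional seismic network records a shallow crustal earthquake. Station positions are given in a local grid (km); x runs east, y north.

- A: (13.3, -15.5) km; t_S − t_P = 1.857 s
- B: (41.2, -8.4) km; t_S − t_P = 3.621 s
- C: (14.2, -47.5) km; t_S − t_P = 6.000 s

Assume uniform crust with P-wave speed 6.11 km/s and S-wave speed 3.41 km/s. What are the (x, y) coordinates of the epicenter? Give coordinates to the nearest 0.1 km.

x ≈ 14.2 km, y ≈ -1.2 km

Distance from S−P lag: d = Δt · v_P v_S / (v_P − v_S) = Δt · (6.11·3.41)/(6.11−3.41) ≈ 7.7167·Δt.
So d_A = 14.33, d_B = 27.94, d_C = 46.30 km.
Circle about each station: (x − 13.3)² + (y + 15.5)² = 14.33²; (x − 41.2)² + (y + 8.4)² = 27.94²; (x − 14.2)² + (y + 47.5)² = 46.30².
Subtracting pairs of circle equations eliminates x²+y² and gives linear equations (the radical axes):
55.8 x + 14.2 y = 775.57
1.8 x − 64.0 y = 102.41
Solving the 2×2 system: x ≈ 14.2, y ≈ -1.2 km.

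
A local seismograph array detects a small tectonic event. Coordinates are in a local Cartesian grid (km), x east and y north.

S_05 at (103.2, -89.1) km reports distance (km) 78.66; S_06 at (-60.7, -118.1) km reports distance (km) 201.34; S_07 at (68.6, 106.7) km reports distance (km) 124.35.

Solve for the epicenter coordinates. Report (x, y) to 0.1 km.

Circle about each station: (x − 103.2)² + (y + 89.1)² = 78.66²; (x + 60.7)² + (y + 118.1)² = 201.34²; (x − 68.6)² + (y − 106.7)² = 124.35².
Subtracting pairs of circle equations eliminates x²+y² and gives linear equations (the radical axes):
-327.8 x − 58.0 y = -35307.35
-69.2 x + 391.6 y = -11773.73
Solving the 2×2 system: x ≈ 109.6, y ≈ -10.7 km.
Check against S_05 (with the unrounded x, y): √((x − 103.2)²+(y + 89.1)²) = 78.66 ≈ 78.66 km. ✓

x ≈ 109.6 km, y ≈ -10.7 km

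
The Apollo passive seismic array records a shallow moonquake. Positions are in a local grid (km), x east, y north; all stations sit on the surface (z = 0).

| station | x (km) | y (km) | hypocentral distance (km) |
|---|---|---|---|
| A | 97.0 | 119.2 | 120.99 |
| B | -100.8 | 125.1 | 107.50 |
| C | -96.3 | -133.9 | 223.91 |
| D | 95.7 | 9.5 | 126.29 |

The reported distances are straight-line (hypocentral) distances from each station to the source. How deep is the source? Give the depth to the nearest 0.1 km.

Each station gives a sphere (x−x_i)² + (y−y_i)² + z² = d_i² (stations at z=0).
Subtracting the A sphere from B and C: z² cancels, leaving linear equations in x and y:
-395.6 x + 11.8 y = 5275.34
-386.6 x − 506.2 y = -31911.85
Solving: x ≈ -11.199, y ≈ 71.595 km (keep extra digits for the depth step; rounded: -11.2, 71.6).
Then from the A sphere: z² = 120.99² − (x − 97.0)² − (y − 119.2)² with x = -11.199, y = 71.595, so z ≈ 25.794 ≈ 25.8 km.

depth ≈ 25.8 km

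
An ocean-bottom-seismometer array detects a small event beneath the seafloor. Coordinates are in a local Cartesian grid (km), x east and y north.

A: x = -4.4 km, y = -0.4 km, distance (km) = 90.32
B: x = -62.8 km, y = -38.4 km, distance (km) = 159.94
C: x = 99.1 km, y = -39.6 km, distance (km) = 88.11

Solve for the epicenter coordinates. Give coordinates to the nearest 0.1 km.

(73.8, 44.8)

Circle about each station: (x + 4.4)² + (y + 0.4)² = 90.32²; (x + 62.8)² + (y + 38.4)² = 159.94²; (x − 99.1)² + (y + 39.6)² = 88.11².
Subtracting the A equation from the B and C equations removes the quadratic terms:
-116.8 x − 76.0 y = -12024.22
207.0 x − 78.4 y = 11763.78
Solving the 2×2 system: x ≈ 73.8, y ≈ 44.8 km.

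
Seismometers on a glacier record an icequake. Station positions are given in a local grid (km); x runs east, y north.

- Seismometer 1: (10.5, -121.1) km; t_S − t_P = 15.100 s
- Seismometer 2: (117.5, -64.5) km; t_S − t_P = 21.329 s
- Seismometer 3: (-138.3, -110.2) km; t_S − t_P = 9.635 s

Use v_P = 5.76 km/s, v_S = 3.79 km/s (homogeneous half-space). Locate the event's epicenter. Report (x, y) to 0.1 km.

(-111.7, -6.8)

Distance from S−P lag: d = Δt · v_P v_S / (v_P − v_S) = Δt · (5.76·3.79)/(5.76−3.79) ≈ 11.0814·Δt.
So d_Seismometer 1 = 167.33, d_Seismometer 2 = 236.36, d_Seismometer 3 = 106.77 km.
Circle about each station: (x − 10.5)² + (y + 121.1)² = 167.33²; (x − 117.5)² + (y + 64.5)² = 236.36²; (x + 138.3)² + (y + 110.2)² = 106.77².
Subtracting the Seismometer 1 equation from the Seismometer 2 and Seismometer 3 equations removes the quadratic terms:
214.0 x + 113.2 y = -24675.68
-297.6 x + 21.8 y = 33094.97
Solving the 2×2 system: x ≈ -111.7, y ≈ -6.8 km.
Check against Seismometer 1 (with the unrounded x, y): √((x − 10.5)²+(y + 121.1)²) = 167.32 ≈ 167.33 km. ✓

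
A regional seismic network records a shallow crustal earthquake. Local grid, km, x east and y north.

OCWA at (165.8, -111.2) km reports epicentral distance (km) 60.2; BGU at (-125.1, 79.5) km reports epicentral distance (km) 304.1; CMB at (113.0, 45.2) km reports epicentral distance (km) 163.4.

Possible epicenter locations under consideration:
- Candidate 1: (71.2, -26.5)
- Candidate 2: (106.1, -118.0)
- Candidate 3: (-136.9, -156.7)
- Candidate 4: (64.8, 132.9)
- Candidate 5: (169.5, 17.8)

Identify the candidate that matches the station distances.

Candidate 2

For each candidate, compare |candidate − station| to the reported distance:
Candidate 1: residuals OCWA 66.8, BGU 81.0, CMB 80.4 → max 81.0 km
Candidate 2: residuals OCWA 0.1, BGU 0.0, CMB 0.1 → max 0.1 km
Candidate 3: residuals OCWA 245.9, BGU 67.6, CMB 157.9 → max 245.9 km
Candidate 4: residuals OCWA 204.0, BGU 106.8, CMB 63.3 → max 204.0 km
Candidate 5: residuals OCWA 68.9, BGU 3.1, CMB 100.6 → max 100.6 km
Only Candidate 2 has all residuals ≈ 0.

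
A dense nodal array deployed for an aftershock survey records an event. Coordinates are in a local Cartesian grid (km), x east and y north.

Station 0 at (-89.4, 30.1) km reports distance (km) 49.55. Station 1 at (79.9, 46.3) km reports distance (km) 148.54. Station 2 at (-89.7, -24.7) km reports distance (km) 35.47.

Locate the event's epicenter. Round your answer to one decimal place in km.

Circle about each station: (x + 89.4)² + (y − 30.1)² = 49.55²; (x − 79.9)² + (y − 46.3)² = 148.54²; (x + 89.7)² + (y + 24.7)² = 35.47².
Subtracting pairs of circle equations eliminates x²+y² and gives linear equations (the radical axes):
338.6 x + 32.4 y = -19979.60
-0.6 x − 109.6 y = 954.89
Solving the 2×2 system: x ≈ -58.2, y ≈ -8.4 km.

(-58.2, -8.4)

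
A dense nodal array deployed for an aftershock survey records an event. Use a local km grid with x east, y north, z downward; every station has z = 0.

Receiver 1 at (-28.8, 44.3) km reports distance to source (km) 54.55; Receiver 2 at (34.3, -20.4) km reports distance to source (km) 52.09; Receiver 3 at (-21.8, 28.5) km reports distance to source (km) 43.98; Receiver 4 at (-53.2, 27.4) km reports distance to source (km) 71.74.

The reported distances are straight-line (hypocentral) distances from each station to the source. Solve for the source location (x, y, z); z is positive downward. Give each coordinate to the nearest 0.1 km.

Each station gives a sphere (x−x_i)² + (y−y_i)² + z² = d_i² (stations at z=0).
Subtracting the Receiver 1 sphere from Receiver 2 and Receiver 3: z² cancels, leaving linear equations in x and y:
126.2 x − 129.4 y = -936.95
14.0 x − 31.6 y = -462.98
Solving: x ≈ 13.923, y ≈ 20.820 km (keep extra digits for the depth step; rounded: 13.9, 20.8).
Then from the Receiver 1 sphere: z² = 54.55² − (x + 28.8)² − (y − 44.3)² with x = 13.923, y = 20.820, so z ≈ 24.477 ≈ 24.5 km.
Check against Receiver 4 (with the unrounded solution): distance 71.75 ≈ 71.74 km. ✓

(13.9, 20.8, 24.5)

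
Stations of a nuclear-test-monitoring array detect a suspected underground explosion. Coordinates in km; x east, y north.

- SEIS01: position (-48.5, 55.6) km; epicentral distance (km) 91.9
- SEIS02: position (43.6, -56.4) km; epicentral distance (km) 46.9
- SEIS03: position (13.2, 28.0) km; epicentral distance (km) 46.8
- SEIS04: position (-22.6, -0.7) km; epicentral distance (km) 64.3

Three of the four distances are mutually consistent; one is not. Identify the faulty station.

Solve using three stations at a time. Using SEIS02, SEIS03, SEIS04 (subtract circle equations pairwise → linear system) gives (x, y) ≈ (41.1, -9.6).
Distances from that point to each station vs reported:
  SEIS01: calculated 110.8 vs reported 91.9 → residual 18.9 km
  SEIS02: calculated 46.9 vs reported 46.9 → residual 0.0 km
  SEIS03: calculated 46.8 vs reported 46.8 → residual 0.0 km
  SEIS04: calculated 64.3 vs reported 64.3 → residual 0.0 km
SEIS02, SEIS03, SEIS04 are mutually consistent (residuals ≈ 0); SEIS01 is off by 18.9 km.

SEIS01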